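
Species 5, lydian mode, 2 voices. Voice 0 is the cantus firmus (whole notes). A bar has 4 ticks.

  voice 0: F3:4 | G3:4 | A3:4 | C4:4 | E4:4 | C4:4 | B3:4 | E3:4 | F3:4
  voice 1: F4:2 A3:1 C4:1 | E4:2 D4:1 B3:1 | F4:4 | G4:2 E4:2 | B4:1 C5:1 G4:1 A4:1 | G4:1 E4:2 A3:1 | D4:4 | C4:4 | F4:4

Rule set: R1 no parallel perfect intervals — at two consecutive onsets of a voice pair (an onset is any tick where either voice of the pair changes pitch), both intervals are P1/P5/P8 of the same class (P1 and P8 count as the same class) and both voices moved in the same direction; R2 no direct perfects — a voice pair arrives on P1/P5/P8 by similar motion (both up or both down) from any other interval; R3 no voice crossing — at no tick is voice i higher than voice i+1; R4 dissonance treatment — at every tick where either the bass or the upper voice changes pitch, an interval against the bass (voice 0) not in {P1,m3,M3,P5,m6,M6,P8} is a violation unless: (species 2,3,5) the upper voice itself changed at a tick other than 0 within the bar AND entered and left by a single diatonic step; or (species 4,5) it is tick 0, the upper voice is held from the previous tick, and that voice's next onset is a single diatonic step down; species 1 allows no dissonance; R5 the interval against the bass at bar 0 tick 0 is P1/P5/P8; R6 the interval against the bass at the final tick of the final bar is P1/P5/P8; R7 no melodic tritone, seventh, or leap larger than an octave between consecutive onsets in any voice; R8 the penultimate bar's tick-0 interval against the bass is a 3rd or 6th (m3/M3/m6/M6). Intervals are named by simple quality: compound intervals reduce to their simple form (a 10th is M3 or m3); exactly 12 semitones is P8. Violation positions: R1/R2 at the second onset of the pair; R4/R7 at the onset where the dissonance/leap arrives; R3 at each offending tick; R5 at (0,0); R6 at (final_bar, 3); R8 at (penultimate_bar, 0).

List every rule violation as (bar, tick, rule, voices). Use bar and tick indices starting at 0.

(2, 0, R7, (1,))
(3, 0, R2, (0, 1))
(4, 0, R2, (0, 1))
(5, 0, R2, (0, 1))
(5, 3, R3, (0, 1))
(8, 0, R2, (0, 1))

bar 0: v0=F3 v1=F4 downbeat P8
bar 1: v0=G3 v1=E4 downbeat M6
bar 2: v0=A3 v1=F4 downbeat m6
bar 3: v0=C4 v1=G4 downbeat P5
bar 4: v0=E4 v1=B4 downbeat P5
bar 5: v0=C4 v1=G4 downbeat P5
bar 6: v0=B3 v1=D4 downbeat m3
bar 7: v0=E3 v1=C4 downbeat m6
bar 8: v0=F3 v1=F4 downbeat P8
  -> R7 @ bar 2 tick 0 v(1,): B3->F4 leap 6st
  -> R2 @ bar 3 tick 0 v(0, 1): A3/F4 m6 -> C4/G4 P5 similar
  -> R2 @ bar 4 tick 0 v(0, 1): C4/E4 M3 -> E4/B4 P5 similar
  -> R2 @ bar 5 tick 0 v(0, 1): E4/A4 P4 -> C4/G4 P5 similar
  -> R3 @ bar 5 tick 3 v(0, 1): C4 above A3
  -> R2 @ bar 8 tick 0 v(0, 1): E3/C4 m6 -> F3/F4 P8 similar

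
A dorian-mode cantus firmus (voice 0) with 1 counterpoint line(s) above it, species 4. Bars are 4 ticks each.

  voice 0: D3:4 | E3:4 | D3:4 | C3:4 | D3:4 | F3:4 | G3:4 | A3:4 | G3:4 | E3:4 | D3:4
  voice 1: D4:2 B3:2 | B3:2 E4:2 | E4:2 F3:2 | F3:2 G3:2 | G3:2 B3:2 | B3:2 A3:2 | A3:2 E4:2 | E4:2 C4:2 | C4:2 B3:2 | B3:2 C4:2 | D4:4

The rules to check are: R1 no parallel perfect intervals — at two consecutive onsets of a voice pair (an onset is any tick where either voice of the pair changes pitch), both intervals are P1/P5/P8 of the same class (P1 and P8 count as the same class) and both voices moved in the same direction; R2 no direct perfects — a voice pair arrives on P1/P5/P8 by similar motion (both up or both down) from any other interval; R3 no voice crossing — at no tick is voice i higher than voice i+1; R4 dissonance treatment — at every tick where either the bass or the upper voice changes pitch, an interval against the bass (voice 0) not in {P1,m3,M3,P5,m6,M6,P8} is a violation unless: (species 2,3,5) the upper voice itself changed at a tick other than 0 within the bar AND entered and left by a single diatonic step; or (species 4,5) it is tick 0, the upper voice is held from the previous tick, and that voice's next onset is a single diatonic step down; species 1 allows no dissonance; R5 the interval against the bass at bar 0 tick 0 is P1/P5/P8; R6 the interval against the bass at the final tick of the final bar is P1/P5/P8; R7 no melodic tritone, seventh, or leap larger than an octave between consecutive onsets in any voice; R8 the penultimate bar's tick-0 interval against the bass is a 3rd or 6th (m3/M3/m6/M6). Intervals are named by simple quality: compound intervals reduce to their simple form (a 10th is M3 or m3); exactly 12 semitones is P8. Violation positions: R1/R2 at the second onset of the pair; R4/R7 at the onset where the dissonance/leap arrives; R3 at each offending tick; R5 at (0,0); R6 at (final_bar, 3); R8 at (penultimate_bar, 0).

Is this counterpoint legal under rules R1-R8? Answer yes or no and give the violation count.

bar 0: v0=D3 v1=D4 (P8)
bar 1: v0=E3 v1=B3 (P5)
bar 2: v0=D3 v1=E4 (M2)
bar 3: v0=C3 v1=F3 (P4)
bar 4: v0=D3 v1=G3 (P4)
bar 5: v0=F3 v1=B3 (TT)
bar 6: v0=G3 v1=A3 (M2)
bar 7: v0=A3 v1=E4 (P5)
bar 8: v0=G3 v1=C4 (P4)
bar 9: v0=E3 v1=B3 (P5)
bar 10: v0=D3 v1=D4 (P8)
  R4 @ bar2.0: D3/E4 M2 untreated
  R7 @ bar2.2: E4->F3 leap 11st
  R4 @ bar3.0: C3/F3 P4 untreated
  R4 @ bar4.0: D3/G3 P4 untreated
  R4 @ bar6.0: G3/A3 M2 untreated
  R8 @ bar9.0: penult P5 not 3rd/6th

No (6 violations)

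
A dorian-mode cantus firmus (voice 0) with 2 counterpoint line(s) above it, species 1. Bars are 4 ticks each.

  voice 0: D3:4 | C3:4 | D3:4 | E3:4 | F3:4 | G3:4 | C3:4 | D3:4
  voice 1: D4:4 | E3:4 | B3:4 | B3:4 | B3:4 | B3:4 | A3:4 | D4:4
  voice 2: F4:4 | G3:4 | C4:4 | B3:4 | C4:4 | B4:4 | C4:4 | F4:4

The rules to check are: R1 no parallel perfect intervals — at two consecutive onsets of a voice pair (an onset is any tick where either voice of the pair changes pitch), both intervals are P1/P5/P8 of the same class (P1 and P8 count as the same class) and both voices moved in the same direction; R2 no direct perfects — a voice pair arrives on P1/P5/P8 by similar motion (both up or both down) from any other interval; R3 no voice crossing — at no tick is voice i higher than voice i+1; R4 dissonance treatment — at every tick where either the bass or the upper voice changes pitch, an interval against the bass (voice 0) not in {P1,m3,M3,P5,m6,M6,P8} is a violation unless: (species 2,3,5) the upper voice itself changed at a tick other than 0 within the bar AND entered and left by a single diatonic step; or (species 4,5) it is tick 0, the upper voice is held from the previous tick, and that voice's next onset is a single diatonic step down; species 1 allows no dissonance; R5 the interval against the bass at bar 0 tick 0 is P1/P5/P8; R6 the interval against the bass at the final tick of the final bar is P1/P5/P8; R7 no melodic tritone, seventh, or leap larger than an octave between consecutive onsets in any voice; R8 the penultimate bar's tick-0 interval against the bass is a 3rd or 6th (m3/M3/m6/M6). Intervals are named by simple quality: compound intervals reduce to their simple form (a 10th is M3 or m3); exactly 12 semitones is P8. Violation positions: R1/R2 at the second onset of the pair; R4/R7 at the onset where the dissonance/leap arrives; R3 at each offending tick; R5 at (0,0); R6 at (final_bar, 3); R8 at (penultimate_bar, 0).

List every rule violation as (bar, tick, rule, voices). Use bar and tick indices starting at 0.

bar 0: v0=D3 v1=D4 v2=F4 downbeat m3
bar 1: v0=C3 v1=E3 v2=G3 downbeat P5
bar 2: v0=D3 v1=B3 v2=C4 downbeat m7
bar 3: v0=E3 v1=B3 v2=B3 downbeat P5
bar 4: v0=F3 v1=B3 v2=C4 downbeat P5
bar 5: v0=G3 v1=B3 v2=B4 downbeat M3
bar 6: v0=C3 v1=A3 v2=C4 downbeat P8
bar 7: v0=D3 v1=D4 v2=F4 downbeat m3
  -> R5 @ bar 0 tick 0 v(0, 2): opens on m3
  -> R2 @ bar 1 tick 0 v(0, 2): D3/F4 m3 -> C3/G3 P5 similar
  -> R7 @ bar 1 tick 0 v(1,): D4->E3 leap 10st
  -> R7 @ bar 1 tick 0 v(2,): F4->G3 leap 10st
  -> R4 @ bar 2 tick 0 v(0, 2): D3/C4 m7 untreated
  -> R1 @ bar 4 tick 0 v(0, 2): E3/B3 P5 -> F3/C4 P5 similar
  -> R4 @ bar 4 tick 0 v(0, 1): F3/B3 TT untreated
  -> R7 @ bar 5 tick 0 v(2,): C4->B4 leap 11st
  -> R2 @ bar 6 tick 0 v(0, 2): G3/B4 M3 -> C3/C4 P8 similar
  -> R7 @ bar 6 tick 0 v(2,): B4->C4 leap 11st
  -> R8 @ bar 6 tick 0 v(0, 2): penult P8 not 3rd/6th
  -> R2 @ bar 7 tick 0 v(0, 1): C3/A3 M6 -> D3/D4 P8 similar
  -> R6 @ bar 7 tick 3 v(0, 2): closes on m3

(0, 0, R5, (0, 2))
(1, 0, R2, (0, 2))
(1, 0, R7, (1,))
(1, 0, R7, (2,))
(2, 0, R4, (0, 2))
(4, 0, R1, (0, 2))
(4, 0, R4, (0, 1))
(5, 0, R7, (2,))
(6, 0, R2, (0, 2))
(6, 0, R7, (2,))
(6, 0, R8, (0, 2))
(7, 0, R2, (0, 1))
(7, 3, R6, (0, 2))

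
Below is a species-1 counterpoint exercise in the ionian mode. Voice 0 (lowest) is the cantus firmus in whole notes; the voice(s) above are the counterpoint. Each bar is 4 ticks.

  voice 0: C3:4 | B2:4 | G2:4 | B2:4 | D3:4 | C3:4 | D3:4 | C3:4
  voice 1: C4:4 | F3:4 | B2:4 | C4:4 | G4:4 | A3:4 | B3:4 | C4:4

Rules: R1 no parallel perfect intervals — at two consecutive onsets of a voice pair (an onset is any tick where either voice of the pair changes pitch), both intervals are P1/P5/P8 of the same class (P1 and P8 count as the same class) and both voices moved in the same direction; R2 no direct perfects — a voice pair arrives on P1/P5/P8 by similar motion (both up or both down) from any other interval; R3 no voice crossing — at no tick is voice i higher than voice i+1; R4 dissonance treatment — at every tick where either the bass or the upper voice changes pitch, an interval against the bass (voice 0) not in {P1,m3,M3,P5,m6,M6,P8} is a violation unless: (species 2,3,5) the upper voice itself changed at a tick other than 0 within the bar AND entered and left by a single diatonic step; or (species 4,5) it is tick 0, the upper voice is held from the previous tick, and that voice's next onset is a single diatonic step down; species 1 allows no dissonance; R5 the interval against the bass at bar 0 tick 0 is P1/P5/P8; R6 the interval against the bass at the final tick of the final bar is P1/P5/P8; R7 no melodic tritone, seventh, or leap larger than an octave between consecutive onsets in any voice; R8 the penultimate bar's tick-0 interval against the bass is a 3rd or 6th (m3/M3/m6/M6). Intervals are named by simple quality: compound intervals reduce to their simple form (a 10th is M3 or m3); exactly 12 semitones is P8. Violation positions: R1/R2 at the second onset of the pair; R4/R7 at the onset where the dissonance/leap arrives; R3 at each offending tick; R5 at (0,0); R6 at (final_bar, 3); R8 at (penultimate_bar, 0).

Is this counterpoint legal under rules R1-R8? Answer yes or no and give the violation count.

No (6 violations)

bar 0: v0=C3 v1=C4 (P8)
bar 1: v0=B2 v1=F3 (TT)
bar 2: v0=G2 v1=B2 (M3)
bar 3: v0=B2 v1=C4 (m2)
bar 4: v0=D3 v1=G4 (P4)
bar 5: v0=C3 v1=A3 (M6)
bar 6: v0=D3 v1=B3 (M6)
bar 7: v0=C3 v1=C4 (P8)
  R4 @ bar1.0: B2/F3 TT untreated
  R7 @ bar2.0: F3->B2 leap 6st
  R4 @ bar3.0: B2/C4 m2 untreated
  R7 @ bar3.0: B2->C4 leap 13st
  R4 @ bar4.0: D3/G4 P4 untreated
  R7 @ bar5.0: G4->A3 leap 10st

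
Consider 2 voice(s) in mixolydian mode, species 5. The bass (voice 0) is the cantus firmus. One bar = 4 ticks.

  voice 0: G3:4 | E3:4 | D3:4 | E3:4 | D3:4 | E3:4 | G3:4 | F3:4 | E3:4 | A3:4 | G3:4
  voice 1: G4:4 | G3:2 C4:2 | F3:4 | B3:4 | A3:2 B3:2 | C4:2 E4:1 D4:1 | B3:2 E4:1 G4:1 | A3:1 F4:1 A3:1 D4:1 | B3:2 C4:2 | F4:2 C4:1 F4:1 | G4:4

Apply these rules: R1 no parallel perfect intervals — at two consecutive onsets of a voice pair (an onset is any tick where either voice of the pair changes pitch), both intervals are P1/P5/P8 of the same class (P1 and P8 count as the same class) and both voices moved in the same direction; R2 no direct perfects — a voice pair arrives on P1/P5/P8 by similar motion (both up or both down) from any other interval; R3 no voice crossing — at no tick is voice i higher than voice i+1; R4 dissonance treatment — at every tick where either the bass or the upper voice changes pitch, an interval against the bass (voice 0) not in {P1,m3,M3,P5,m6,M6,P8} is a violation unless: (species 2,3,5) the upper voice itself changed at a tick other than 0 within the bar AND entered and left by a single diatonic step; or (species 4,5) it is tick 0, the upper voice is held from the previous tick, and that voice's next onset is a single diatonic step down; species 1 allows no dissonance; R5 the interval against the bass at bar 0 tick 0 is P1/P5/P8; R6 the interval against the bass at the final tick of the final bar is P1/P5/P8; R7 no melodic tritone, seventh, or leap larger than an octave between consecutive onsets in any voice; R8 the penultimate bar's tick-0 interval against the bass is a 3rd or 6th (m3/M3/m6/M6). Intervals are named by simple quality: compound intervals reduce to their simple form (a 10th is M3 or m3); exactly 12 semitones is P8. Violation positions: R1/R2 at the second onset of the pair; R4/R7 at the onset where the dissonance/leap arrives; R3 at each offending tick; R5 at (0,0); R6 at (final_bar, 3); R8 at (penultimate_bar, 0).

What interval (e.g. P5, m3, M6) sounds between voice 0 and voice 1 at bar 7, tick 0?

M3

voice 0=F3 voice 1=A3 -> M3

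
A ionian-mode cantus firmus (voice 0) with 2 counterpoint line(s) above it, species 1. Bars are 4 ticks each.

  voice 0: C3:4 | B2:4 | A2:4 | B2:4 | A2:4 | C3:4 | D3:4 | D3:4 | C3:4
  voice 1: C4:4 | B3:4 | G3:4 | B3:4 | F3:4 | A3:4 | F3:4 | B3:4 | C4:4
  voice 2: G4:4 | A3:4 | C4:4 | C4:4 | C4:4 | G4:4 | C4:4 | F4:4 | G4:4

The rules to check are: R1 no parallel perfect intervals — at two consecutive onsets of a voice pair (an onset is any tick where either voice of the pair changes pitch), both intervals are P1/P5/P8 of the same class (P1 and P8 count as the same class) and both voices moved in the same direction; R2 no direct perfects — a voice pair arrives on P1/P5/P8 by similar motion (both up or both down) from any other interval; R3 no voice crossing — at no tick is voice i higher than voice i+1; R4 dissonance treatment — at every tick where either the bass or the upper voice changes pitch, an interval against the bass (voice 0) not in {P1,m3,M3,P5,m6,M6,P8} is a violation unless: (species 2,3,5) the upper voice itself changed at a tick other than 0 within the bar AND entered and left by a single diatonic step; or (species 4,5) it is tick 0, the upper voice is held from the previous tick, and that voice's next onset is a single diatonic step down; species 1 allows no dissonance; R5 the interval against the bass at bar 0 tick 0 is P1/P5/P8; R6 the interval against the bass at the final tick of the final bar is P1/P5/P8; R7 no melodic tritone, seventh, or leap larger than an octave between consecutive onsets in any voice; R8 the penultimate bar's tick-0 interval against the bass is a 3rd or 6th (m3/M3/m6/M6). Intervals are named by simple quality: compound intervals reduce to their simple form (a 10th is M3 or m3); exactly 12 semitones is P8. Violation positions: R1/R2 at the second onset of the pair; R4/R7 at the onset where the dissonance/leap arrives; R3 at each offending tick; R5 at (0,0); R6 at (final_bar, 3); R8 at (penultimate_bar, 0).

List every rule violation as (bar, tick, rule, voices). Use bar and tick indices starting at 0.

bar 0: v0=C3 v1=C4 v2=G4 downbeat P5
bar 1: v0=B2 v1=B3 v2=A3 downbeat m7
bar 2: v0=A2 v1=G3 v2=C4 downbeat m3
bar 3: v0=B2 v1=B3 v2=C4 downbeat m2
bar 4: v0=A2 v1=F3 v2=C4 downbeat m3
bar 5: v0=C3 v1=A3 v2=G4 downbeat P5
bar 6: v0=D3 v1=F3 v2=C4 downbeat m7
bar 7: v0=D3 v1=B3 v2=F4 downbeat m3
bar 8: v0=C3 v1=C4 v2=G4 downbeat P5
  -> R1 @ bar 1 tick 0 v(0, 1): C3/C4 P8 -> B2/B3 P8 similar
  -> R3 @ bar 1 tick 0 v(1, 2): B3 above A3
  -> R4 @ bar 1 tick 0 v(0, 2): B2/A3 m7 untreated
  -> R7 @ bar 1 tick 0 v(2,): G4->A3 leap 10st
  -> R3 @ bar 1 tick 1 v(1, 2): B3 above A3
  -> R3 @ bar 1 tick 2 v(1, 2): B3 above A3
  -> R3 @ bar 1 tick 3 v(1, 2): B3 above A3
  -> R4 @ bar 2 tick 0 v(0, 1): A2/G3 m7 untreated
  -> R2 @ bar 3 tick 0 v(0, 1): A2/G3 m7 -> B2/B3 P8 similar
  -> R4 @ bar 3 tick 0 v(0, 2): B2/C4 m2 untreated
  -> R7 @ bar 4 tick 0 v(1,): B3->F3 leap 6st
  -> R2 @ bar 5 tick 0 v(0, 2): A2/C4 m3 -> C3/G4 P5 similar
  -> R2 @ bar 6 tick 0 v(1, 2): A3/G4 m7 -> F3/C4 P5 similar
  -> R4 @ bar 6 tick 0 v(0, 2): D3/C4 m7 untreated
  -> R7 @ bar 7 tick 0 v(1,): F3->B3 leap 6st
  -> R2 @ bar 8 tick 0 v(1, 2): B3/F4 TT -> C4/G4 P5 similar

(1, 0, R1, (0, 1))
(1, 0, R3, (1, 2))
(1, 0, R4, (0, 2))
(1, 0, R7, (2,))
(1, 1, R3, (1, 2))
(1, 2, R3, (1, 2))
(1, 3, R3, (1, 2))
(2, 0, R4, (0, 1))
(3, 0, R2, (0, 1))
(3, 0, R4, (0, 2))
(4, 0, R7, (1,))
(5, 0, R2, (0, 2))
(6, 0, R2, (1, 2))
(6, 0, R4, (0, 2))
(7, 0, R7, (1,))
(8, 0, R2, (1, 2))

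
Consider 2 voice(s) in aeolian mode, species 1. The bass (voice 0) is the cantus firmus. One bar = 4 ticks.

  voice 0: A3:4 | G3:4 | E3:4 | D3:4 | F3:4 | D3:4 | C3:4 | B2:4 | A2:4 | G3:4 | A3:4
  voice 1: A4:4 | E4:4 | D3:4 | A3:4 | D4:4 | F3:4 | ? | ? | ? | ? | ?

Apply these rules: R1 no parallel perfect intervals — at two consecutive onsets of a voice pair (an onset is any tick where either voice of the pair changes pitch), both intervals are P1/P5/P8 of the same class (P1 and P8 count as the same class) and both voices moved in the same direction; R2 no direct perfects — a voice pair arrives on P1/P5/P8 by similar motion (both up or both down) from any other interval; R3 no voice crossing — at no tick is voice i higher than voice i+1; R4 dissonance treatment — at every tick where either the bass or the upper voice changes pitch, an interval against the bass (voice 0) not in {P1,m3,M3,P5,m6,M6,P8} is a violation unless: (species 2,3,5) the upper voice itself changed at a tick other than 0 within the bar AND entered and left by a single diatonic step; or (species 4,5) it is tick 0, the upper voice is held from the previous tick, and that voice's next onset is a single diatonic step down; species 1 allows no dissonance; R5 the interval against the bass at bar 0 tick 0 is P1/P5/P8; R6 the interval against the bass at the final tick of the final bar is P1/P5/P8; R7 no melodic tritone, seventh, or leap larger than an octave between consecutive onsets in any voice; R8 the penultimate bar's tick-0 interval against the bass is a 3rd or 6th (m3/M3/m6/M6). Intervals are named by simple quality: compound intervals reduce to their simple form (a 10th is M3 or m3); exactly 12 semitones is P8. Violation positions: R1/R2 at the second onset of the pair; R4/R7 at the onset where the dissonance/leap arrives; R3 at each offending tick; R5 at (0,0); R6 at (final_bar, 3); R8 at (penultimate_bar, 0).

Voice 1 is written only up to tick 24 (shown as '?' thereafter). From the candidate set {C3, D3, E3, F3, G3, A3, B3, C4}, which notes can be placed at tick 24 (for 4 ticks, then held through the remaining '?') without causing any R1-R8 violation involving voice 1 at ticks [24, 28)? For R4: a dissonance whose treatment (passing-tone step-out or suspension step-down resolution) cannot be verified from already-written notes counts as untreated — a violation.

{A3, C4, E3, G3}

C3: violates R2
D3: violates R4
E3: legal
F3: violates R4
G3: legal
A3: legal
B3: violates R4,R7
C4: legal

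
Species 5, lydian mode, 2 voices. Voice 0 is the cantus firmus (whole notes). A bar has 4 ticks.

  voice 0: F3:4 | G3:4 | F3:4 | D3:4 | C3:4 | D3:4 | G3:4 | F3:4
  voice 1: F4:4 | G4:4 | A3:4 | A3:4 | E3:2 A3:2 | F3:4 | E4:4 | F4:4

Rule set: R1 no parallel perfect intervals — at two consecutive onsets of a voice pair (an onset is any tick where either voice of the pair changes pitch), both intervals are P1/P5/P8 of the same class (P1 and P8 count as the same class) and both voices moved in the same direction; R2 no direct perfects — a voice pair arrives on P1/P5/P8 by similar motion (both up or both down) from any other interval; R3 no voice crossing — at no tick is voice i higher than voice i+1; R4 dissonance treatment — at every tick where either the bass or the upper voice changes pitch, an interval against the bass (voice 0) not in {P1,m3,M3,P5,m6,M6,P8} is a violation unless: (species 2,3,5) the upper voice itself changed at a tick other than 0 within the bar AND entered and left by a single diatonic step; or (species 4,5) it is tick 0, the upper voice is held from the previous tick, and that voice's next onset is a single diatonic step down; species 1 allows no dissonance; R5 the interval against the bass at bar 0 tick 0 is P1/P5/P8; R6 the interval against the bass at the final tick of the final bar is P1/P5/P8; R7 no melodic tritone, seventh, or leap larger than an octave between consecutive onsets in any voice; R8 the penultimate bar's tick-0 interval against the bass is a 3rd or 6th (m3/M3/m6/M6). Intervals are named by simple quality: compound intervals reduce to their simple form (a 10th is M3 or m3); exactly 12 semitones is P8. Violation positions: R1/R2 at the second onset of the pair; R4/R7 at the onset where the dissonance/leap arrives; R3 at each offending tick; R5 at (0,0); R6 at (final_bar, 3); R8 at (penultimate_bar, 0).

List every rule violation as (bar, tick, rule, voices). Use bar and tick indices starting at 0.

bar 0: v0=F3 v1=F4 downbeat P8
bar 1: v0=G3 v1=G4 downbeat P8
bar 2: v0=F3 v1=A3 downbeat M3
bar 3: v0=D3 v1=A3 downbeat P5
bar 4: v0=C3 v1=E3 downbeat M3
bar 5: v0=D3 v1=F3 downbeat m3
bar 6: v0=G3 v1=E4 downbeat M6
bar 7: v0=F3 v1=F4 downbeat P8
  -> R1 @ bar 1 tick 0 v(0, 1): F3/F4 P8 -> G3/G4 P8 similar
  -> R7 @ bar 2 tick 0 v(1,): G4->A3 leap 10st
  -> R7 @ bar 6 tick 0 v(1,): F3->E4 leap 11st

(1, 0, R1, (0, 1))
(2, 0, R7, (1,))
(6, 0, R7, (1,))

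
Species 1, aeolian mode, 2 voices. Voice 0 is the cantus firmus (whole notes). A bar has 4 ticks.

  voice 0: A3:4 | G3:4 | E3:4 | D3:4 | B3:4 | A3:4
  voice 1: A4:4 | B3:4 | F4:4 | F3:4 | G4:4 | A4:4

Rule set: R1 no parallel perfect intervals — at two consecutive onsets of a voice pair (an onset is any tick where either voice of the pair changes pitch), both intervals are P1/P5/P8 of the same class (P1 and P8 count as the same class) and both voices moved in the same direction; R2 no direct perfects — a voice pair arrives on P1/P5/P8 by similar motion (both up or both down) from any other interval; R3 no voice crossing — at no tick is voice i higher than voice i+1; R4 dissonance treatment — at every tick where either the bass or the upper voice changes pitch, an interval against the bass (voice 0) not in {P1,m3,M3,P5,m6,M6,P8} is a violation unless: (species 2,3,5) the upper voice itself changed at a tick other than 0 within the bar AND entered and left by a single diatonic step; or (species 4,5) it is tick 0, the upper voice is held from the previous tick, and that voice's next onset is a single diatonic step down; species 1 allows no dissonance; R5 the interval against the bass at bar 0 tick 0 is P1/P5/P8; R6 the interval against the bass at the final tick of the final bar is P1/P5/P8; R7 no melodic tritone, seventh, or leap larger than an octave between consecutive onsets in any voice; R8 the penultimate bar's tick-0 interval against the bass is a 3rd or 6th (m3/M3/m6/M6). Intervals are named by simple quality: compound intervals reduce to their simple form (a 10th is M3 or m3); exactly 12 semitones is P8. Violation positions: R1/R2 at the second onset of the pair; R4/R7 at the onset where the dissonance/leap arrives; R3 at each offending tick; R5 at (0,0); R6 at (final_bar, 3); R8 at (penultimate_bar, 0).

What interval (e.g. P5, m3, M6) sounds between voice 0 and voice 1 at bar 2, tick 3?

voice 0=E3 voice 1=F4 -> m2

m2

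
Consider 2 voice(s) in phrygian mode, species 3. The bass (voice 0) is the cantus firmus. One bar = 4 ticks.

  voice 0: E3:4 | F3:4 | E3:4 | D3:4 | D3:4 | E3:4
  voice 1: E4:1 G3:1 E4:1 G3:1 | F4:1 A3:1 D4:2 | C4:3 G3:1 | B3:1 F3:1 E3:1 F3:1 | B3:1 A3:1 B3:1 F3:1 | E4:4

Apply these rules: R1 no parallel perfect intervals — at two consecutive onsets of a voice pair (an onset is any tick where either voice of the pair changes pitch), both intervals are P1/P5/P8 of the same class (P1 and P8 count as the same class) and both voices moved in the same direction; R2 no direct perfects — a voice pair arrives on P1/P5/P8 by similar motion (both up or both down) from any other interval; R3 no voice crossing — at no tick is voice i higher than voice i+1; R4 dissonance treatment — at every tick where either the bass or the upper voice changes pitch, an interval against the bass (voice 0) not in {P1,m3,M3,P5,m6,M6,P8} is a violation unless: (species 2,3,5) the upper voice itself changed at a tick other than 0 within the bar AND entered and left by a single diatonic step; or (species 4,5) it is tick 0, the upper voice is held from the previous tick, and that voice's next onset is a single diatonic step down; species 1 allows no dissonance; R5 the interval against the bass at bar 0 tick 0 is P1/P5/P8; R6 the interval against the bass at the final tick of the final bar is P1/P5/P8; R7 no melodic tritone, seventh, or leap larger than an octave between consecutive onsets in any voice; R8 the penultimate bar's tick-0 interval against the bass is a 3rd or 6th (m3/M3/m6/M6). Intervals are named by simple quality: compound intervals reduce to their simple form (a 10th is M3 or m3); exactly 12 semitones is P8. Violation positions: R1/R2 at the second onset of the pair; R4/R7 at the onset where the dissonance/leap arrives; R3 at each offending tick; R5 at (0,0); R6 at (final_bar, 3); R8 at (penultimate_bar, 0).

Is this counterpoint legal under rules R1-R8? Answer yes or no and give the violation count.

bar 0: v0=E3 v1=E4 (P8)
bar 1: v0=F3 v1=F4 (P8)
bar 2: v0=E3 v1=C4 (m6)
bar 3: v0=D3 v1=B3 (M6)
bar 4: v0=D3 v1=B3 (M6)
bar 5: v0=E3 v1=E4 (P8)
  R2 @ bar1.0: E3/G3 m3 -> F3/F4 P8 similar
  R7 @ bar1.0: G3->F4 leap 10st
  R7 @ bar3.1: B3->F3 leap 6st
  R7 @ bar4.0: F3->B3 leap 6st
  R7 @ bar4.3: B3->F3 leap 6st
  R2 @ bar5.0: D3/F3 m3 -> E3/E4 P8 similar
  R7 @ bar5.0: F3->E4 leap 11st

No (7 violations)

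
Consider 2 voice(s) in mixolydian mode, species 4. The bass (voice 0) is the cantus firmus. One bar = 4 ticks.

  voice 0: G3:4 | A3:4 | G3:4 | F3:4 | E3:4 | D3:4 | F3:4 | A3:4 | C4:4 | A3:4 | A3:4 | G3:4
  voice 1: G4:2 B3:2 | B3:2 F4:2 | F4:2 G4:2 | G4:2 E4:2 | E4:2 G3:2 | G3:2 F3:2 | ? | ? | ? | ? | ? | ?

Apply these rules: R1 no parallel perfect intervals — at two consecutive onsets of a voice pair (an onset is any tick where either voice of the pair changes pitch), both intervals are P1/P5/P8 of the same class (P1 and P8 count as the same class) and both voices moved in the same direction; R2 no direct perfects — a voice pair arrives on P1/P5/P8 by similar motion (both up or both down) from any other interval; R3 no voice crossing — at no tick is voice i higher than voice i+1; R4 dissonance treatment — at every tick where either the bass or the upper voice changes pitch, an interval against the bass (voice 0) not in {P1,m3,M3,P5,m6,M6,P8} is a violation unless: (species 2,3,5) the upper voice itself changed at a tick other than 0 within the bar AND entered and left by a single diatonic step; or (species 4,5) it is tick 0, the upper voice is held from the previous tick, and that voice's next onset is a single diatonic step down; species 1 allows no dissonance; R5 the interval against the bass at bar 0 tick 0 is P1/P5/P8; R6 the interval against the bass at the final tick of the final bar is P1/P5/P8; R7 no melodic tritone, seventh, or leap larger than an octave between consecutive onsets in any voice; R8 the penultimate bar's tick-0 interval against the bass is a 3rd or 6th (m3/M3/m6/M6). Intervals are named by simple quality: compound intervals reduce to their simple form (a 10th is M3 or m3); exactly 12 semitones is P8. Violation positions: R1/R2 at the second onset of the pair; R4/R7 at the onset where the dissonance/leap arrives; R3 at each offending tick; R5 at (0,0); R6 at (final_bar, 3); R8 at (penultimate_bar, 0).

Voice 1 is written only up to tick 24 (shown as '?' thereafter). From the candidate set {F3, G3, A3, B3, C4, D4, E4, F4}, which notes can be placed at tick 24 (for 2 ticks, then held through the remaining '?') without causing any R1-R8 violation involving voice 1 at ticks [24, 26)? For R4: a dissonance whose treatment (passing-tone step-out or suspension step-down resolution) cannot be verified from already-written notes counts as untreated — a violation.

F3: legal
G3: violates R4
A3: legal
B3: violates R4,R7
C4: violates R2
D4: legal
E4: violates R4,R7
F4: violates R2

{A3, D4, F3}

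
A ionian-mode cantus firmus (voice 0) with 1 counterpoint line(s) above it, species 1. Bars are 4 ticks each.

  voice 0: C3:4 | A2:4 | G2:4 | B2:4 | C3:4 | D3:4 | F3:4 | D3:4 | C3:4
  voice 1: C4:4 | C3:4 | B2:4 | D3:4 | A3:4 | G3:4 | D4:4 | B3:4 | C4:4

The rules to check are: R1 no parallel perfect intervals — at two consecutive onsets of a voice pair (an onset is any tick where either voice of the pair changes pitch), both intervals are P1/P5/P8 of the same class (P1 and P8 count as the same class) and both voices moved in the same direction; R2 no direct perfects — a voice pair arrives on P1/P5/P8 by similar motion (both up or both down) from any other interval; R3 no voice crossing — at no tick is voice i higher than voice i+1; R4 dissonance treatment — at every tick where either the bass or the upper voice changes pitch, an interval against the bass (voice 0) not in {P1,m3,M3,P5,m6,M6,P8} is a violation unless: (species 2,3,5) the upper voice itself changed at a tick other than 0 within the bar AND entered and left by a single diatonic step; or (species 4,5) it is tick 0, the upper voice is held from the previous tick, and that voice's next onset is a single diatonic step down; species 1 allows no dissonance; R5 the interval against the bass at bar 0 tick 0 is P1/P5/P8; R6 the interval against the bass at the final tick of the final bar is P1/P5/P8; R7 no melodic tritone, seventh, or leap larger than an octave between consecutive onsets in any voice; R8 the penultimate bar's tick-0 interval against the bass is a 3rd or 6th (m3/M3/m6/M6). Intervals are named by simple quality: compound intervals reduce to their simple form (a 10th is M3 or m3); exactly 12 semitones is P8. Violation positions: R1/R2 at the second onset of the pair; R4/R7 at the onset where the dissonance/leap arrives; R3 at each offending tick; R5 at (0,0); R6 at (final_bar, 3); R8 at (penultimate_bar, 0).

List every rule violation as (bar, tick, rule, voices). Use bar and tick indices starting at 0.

bar 0: v0=C3 v1=C4 downbeat P8
bar 1: v0=A2 v1=C3 downbeat m3
bar 2: v0=G2 v1=B2 downbeat M3
bar 3: v0=B2 v1=D3 downbeat m3
bar 4: v0=C3 v1=A3 downbeat M6
bar 5: v0=D3 v1=G3 downbeat P4
bar 6: v0=F3 v1=D4 downbeat M6
bar 7: v0=D3 v1=B3 downbeat M6
bar 8: v0=C3 v1=C4 downbeat P8
  -> R4 @ bar 5 tick 0 v(0, 1): D3/G3 P4 untreated

(5, 0, R4, (0, 1))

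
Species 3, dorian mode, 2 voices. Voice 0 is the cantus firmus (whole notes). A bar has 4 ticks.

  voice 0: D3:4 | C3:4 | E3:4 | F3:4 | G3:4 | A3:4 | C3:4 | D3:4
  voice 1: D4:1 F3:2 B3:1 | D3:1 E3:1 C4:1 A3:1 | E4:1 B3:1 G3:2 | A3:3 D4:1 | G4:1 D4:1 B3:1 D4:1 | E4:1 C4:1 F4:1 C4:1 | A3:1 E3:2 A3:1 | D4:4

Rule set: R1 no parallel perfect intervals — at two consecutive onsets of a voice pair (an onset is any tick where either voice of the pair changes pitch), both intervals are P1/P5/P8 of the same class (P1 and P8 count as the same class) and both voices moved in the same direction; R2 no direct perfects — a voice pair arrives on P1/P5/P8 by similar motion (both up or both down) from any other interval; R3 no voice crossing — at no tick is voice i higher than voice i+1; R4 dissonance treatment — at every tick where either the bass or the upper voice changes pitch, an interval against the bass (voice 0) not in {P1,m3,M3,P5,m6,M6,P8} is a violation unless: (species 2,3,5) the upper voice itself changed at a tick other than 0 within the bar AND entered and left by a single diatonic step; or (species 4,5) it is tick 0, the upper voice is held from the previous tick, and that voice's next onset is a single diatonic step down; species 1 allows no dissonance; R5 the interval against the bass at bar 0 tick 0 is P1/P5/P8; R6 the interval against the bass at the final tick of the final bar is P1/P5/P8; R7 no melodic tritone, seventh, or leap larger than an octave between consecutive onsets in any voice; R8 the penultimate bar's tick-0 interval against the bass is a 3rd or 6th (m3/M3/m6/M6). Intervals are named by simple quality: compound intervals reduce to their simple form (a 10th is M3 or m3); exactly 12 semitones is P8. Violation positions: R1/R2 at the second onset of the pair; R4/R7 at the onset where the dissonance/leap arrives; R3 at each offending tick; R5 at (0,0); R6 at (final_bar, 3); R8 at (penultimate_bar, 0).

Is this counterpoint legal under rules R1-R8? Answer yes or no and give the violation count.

bar 0: v0=D3 v1=D4 (P8)
bar 1: v0=C3 v1=D3 (M2)
bar 2: v0=E3 v1=E4 (P8)
bar 3: v0=F3 v1=A3 (M3)
bar 4: v0=G3 v1=G4 (P8)
bar 5: v0=A3 v1=E4 (P5)
bar 6: v0=C3 v1=A3 (M6)
bar 7: v0=D3 v1=D4 (P8)
  R7 @ bar0.3: F3->B3 leap 6st
  R4 @ bar1.0: C3/D3 M2 untreated
  R2 @ bar2.0: C3/A3 M6 -> E3/E4 P8 similar
  R2 @ bar4.0: F3/D4 M6 -> G3/G4 P8 similar
  R1 @ bar5.0: G3/D4 P5 -> A3/E4 P5 similar
  R2 @ bar7.0: C3/A3 M6 -> D3/D4 P8 similar

No (6 violations)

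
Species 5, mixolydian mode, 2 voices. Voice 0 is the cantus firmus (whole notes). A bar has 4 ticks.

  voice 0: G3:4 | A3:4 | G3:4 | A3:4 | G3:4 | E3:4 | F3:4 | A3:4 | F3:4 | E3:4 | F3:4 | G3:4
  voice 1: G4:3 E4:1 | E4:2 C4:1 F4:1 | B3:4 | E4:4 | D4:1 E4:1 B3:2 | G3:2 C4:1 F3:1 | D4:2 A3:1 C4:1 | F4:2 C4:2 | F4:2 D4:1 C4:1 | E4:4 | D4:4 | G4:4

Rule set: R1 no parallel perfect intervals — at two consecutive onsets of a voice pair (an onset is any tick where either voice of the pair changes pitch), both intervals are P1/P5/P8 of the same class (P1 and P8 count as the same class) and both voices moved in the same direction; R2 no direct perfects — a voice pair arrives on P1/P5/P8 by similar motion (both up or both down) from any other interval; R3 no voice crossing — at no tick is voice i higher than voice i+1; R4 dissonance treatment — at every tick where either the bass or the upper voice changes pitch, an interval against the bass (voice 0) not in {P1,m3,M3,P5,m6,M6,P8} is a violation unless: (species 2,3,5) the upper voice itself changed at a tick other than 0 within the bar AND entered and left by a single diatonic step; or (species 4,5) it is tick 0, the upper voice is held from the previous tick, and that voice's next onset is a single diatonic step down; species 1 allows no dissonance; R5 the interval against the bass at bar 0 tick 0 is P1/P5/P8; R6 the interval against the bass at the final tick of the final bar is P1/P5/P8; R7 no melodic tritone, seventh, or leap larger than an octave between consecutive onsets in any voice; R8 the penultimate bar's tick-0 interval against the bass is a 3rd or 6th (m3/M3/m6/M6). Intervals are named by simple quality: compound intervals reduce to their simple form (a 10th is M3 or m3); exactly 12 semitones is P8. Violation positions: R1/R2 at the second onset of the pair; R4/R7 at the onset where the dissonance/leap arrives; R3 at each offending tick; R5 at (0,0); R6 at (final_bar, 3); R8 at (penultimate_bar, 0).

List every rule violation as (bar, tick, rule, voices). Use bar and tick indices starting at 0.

bar 0: v0=G3 v1=G4 downbeat P8
bar 1: v0=A3 v1=E4 downbeat P5
bar 2: v0=G3 v1=B3 downbeat M3
bar 3: v0=A3 v1=E4 downbeat P5
bar 4: v0=G3 v1=D4 downbeat P5
bar 5: v0=E3 v1=G3 downbeat m3
bar 6: v0=F3 v1=D4 downbeat M6
bar 7: v0=A3 v1=F4 downbeat m6
bar 8: v0=F3 v1=F4 downbeat P8
bar 9: v0=E3 v1=E4 downbeat P8
bar 10: v0=F3 v1=D4 downbeat M6
bar 11: v0=G3 v1=G4 downbeat P8
  -> R7 @ bar 2 tick 0 v(1,): F4->B3 leap 6st
  -> R2 @ bar 3 tick 0 v(0, 1): G3/B3 M3 -> A3/E4 P5 similar
  -> R1 @ bar 4 tick 0 v(0, 1): A3/E4 P5 -> G3/D4 P5 similar
  -> R4 @ bar 5 tick 3 v(0, 1): E3/F3 m2 untreated
  -> R2 @ bar 11 tick 0 v(0, 1): F3/D4 M6 -> G3/G4 P8 similar

(2, 0, R7, (1,))
(3, 0, R2, (0, 1))
(4, 0, R1, (0, 1))
(5, 3, R4, (0, 1))
(11, 0, R2, (0, 1))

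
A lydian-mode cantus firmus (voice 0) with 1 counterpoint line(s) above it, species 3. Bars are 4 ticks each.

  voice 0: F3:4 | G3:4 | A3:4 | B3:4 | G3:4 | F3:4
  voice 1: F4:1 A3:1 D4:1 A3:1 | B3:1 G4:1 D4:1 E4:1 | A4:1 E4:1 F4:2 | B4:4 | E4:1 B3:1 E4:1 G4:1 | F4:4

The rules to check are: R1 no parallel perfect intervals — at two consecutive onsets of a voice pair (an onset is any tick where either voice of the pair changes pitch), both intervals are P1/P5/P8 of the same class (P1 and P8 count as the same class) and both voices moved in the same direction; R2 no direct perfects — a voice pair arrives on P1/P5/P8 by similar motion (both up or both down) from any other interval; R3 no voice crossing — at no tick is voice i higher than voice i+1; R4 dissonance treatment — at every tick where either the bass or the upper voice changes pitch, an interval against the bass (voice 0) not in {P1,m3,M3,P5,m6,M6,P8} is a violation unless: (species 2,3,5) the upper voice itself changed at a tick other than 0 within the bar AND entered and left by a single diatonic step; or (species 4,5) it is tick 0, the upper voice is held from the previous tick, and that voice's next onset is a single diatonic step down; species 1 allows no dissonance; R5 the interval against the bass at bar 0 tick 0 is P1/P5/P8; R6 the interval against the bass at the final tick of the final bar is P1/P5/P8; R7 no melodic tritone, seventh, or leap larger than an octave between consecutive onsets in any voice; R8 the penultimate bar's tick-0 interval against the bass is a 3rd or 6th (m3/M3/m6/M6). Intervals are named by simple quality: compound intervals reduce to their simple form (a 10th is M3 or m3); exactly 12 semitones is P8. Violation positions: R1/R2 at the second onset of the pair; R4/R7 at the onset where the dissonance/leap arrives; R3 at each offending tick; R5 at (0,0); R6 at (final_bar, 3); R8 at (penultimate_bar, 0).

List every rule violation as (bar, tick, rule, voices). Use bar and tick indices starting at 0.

bar 0: v0=F3 v1=F4 downbeat P8
bar 1: v0=G3 v1=B3 downbeat M3
bar 2: v0=A3 v1=A4 downbeat P8
bar 3: v0=B3 v1=B4 downbeat P8
bar 4: v0=G3 v1=E4 downbeat M6
bar 5: v0=F3 v1=F4 downbeat P8
  -> R2 @ bar 2 tick 0 v(0, 1): G3/E4 M6 -> A3/A4 P8 similar
  -> R2 @ bar 3 tick 0 v(0, 1): A3/F4 m6 -> B3/B4 P8 similar
  -> R7 @ bar 3 tick 0 v(1,): F4->B4 leap 6st
  -> R1 @ bar 5 tick 0 v(0, 1): G3/G4 P8 -> F3/F4 P8 similar

(2, 0, R2, (0, 1))
(3, 0, R2, (0, 1))
(3, 0, R7, (1,))
(5, 0, R1, (0, 1))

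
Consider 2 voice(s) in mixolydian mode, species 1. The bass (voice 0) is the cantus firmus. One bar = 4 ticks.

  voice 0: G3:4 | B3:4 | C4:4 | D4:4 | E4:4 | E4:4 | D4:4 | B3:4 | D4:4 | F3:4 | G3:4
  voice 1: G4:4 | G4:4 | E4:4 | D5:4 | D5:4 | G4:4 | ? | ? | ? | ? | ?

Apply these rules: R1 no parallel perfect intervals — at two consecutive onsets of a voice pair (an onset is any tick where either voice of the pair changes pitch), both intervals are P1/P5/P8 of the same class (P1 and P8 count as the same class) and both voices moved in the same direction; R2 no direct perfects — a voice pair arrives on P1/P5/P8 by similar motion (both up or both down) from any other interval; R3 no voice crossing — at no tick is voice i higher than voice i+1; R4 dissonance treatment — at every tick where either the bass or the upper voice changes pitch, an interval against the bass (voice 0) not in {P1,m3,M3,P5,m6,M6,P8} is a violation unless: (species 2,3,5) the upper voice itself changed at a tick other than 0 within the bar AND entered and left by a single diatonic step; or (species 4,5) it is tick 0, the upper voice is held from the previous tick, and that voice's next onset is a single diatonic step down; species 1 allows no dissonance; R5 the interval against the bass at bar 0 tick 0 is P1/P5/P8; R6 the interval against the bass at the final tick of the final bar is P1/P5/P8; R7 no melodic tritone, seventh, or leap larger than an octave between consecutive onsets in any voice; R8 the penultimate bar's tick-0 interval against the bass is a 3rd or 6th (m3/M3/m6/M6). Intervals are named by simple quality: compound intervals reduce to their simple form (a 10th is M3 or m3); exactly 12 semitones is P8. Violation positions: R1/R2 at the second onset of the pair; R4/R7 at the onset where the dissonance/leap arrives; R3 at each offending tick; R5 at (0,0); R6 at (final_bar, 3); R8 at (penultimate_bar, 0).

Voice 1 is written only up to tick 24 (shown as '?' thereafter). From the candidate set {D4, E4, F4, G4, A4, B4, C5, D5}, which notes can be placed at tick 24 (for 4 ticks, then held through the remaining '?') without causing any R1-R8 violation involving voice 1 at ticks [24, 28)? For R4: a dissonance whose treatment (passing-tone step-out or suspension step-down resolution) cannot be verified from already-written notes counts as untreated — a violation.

{A4, B4, D5, F4}

D4: violates R2
E4: violates R4
F4: legal
G4: violates R4
A4: legal
B4: legal
C5: violates R4
D5: legal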